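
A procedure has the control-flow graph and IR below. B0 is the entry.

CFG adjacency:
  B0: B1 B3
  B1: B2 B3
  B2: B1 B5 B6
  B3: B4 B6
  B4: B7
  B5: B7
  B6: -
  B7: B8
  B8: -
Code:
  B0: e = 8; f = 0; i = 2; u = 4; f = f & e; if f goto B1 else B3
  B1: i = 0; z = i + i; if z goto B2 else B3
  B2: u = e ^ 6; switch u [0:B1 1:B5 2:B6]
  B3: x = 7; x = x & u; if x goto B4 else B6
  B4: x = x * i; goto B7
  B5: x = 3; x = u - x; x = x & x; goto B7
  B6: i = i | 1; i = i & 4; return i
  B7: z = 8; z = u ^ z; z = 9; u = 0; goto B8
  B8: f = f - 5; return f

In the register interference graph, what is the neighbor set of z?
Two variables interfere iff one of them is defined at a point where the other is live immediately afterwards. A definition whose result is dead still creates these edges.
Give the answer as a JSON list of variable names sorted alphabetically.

def/use:
  B0: {e,f,i,u} / ∅
  B1: {i,z} / ∅
  B2: {u} / {e}
  B3: {x} / {u}
  B4: {x} / {i,x}
  B5: {x} / {u}
  B6: {i} / {i}
  B7: {u,z} / {u}
  B8: {f} / {f}

Backward fixpoint:
  B0 li=∅ lo={e,f,i,u}
  B1 li={e,f,u} lo={e,f,i,u}
  B2 li={e,f,i} lo={e,f,i,u}
  B3 li={f,i,u} lo={f,i,u,x}
  B4 li={f,i,u,x} lo={f,u}
  B5 li={f,u} lo={f,u}
  B6 li={i} lo=∅
  B7 li={f,u} lo={f}
  B8 li={f} lo=∅

Interference:
  e: {f,i,u,z}
  f: {e,i,u,x,z}
  i: {e,f,u,x,z}
  u: {e,f,i,x,z}
  x: {f,i,u}
  z: {e,f,i,u}

N(z) = ["e", "f", "i", "u"]

Answer: ["e", "f", "i", "u"]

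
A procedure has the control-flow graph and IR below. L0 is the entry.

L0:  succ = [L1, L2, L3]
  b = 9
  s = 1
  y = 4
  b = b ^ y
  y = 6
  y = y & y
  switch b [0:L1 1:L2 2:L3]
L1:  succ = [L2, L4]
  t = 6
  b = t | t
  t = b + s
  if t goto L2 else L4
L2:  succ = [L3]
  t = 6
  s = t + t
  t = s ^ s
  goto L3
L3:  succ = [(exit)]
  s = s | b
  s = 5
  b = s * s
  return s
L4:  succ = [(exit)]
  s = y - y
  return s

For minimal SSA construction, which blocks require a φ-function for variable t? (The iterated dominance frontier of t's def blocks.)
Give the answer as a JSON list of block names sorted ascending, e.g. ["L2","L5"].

idom tree: L1←L0 L2←L0 L3←L0 L4←L1
Dom∩ at merges:
  L2: preds {L0,L1}: {L0} ∩ {L0,L1} = {L0}; idom=L0
  L3: preds {L0,L2}: {L0} ∩ {L0,L2} = {L0}; idom=L0

DF derivation:
  L2←L0: walk · to L0
  L2←L1: walk L1 to L0
  L3←L0: walk · to L0
  L3←L2: walk L2 to L0
  L0 → ∅
  L1 → {L2}
  L2 → {L3}
  L3 → ∅
  L4 → ∅

φ for t: defs {L1,L2}
  DF⁺ = {L2,L3}

Answer: ["L2", "L3"]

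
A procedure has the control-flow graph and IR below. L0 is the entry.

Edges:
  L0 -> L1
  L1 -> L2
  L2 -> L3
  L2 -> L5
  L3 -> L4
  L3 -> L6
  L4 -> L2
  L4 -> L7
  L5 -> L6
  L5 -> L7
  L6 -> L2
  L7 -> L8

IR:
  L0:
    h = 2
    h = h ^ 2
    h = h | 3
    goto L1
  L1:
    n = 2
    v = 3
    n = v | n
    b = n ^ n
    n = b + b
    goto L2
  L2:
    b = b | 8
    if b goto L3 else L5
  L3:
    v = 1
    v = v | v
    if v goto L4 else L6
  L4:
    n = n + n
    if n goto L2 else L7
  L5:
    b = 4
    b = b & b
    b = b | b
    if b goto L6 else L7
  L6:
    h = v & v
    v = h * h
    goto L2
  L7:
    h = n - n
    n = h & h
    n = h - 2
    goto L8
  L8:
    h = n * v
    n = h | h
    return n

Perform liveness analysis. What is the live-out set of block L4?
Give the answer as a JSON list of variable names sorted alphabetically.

Answer: ["b", "n", "v"]

Derivation:
def/use:
  L0: def={h} ue=∅
  L1: def={b,n,v} ue=∅
  L2: def={b} ue={b}
  L3: def={v} ue=∅
  L4: def={n} ue={n}
  L5: def={b} ue=∅
  L6: def={h,v} ue={v}
  L7: def={h,n} ue={n}
  L8: def={h,n} ue={n,v}

Backward fixpoint:
  live L0: ∅→∅
  live L1: ∅→{b,n,v}
  live L2: {b,n,v}→{b,n,v}
  live L3: {b,n}→{b,n,v}
  live L4: {b,n,v}→{b,n,v}
  live L5: {n,v}→{b,n,v}
  live L6: {b,n,v}→{b,n,v}
  live L7: {n,v}→{n,v}
  live L8: {n,v}→∅

live-out(L4) = ["b", "n", "v"]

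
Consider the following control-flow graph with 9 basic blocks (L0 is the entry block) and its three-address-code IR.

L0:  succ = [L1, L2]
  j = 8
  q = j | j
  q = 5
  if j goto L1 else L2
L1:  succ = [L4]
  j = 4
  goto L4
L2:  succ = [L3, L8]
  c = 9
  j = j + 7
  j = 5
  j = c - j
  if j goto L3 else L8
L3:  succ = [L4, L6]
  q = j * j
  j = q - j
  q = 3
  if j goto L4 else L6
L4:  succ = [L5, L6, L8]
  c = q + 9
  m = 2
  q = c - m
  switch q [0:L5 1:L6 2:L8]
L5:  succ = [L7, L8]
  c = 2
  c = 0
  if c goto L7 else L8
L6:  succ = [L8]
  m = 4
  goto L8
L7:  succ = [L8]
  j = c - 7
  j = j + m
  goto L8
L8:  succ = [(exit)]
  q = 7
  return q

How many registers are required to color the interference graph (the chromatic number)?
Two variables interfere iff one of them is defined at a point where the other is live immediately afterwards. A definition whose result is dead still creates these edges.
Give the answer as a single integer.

Answer: 3

Analysis:
Block summaries:
  L0 def {j,q} use ∅
  L1 def {j} use ∅
  L2 def {c,j} use {j}
  L3 def {j,q} use {j}
  L4 def {c,m,q} use {q}
  L5 def {c} use ∅
  L6 def {m} use ∅
  L7 def {j} use {c,m}
  L8 def {q} use ∅

Liveness:
  L0: in=∅ out={j,q}
  L1: in={q} out={q}
  L2: in={j} out={j}
  L3: in={j} out={q}
  L4: in={q} out={m}
  L5: in={m} out={c,m}
  L6: in=∅ out=∅
  L7: in={c,m} out=∅
  L8: in=∅ out=∅

Interference:
  c↔{j,m}
  j↔{c,m,q}
  m↔{c,j,q}
  q↔{j,m}

Registers:
  {c,j,m} pairwise interfere (3-clique) ⇒ χ ≥ 3
  assign c→r2 j→r0 m→r1 q→r2 — no edge inside a register ⇒ χ ≤ 3
  χ = 3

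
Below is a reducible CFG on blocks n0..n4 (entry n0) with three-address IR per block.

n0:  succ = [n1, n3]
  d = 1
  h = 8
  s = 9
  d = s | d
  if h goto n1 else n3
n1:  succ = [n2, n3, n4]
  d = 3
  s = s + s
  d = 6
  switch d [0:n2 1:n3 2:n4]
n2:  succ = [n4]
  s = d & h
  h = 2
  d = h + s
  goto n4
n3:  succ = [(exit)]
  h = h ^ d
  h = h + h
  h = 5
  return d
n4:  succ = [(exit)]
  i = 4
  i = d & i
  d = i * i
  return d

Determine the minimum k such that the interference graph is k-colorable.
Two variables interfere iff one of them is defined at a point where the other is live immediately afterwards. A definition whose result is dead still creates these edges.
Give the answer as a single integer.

Answer: 3

Working:
def/use:
  n0: {d,h,s} / ∅
  n1: {d,s} / {s}
  n2: {d,h,s} / {d,h}
  n3: {h} / {d,h}
  n4: {d,i} / {d}

Live sets:
  live n0: ∅→{d,h,s}
  live n1: {h,s}→{d,h}
  live n2: {d,h}→{d}
  live n3: {d,h}→∅
  live n4: {d}→∅

Conflict graph:
  d: {h,i,s}
  h: {d,s}
  i: {d}
  s: {d,h}

Registers:
  {d,h,s} pairwise interfere (3-clique) ⇒ χ ≥ 3
  assign d→c0 h→c1 i→c1 s→c2 — no edge inside a register ⇒ χ ≤ 3
  χ = 3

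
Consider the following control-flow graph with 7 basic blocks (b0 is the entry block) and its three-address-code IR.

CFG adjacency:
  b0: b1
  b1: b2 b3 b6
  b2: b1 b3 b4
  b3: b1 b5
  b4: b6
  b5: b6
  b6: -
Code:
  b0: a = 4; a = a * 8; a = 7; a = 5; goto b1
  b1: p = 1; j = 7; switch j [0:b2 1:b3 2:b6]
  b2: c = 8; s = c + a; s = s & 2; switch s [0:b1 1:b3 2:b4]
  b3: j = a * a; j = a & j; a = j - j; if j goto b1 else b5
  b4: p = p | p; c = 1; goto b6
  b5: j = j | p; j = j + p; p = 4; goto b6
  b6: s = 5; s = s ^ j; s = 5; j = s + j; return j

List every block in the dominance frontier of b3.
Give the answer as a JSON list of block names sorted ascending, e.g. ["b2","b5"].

Answer: ["b1", "b6"]

Analysis:
idom tree: b1←b0 b2←b1 b3←b1 b4←b2 b5←b3 b6←b1
Dom∩ at merges:
  b1: preds {b0,b2,b3}: {b0} ∩ {b0,b1,b2} ∩ {b0,b1,b3} = {b0}; idom=b0
  b3: preds {b1,b2}: {b0,b1} ∩ {b0,b1,b2} = {b0,b1}; idom=b1
  b6: preds {b1,b4,b5}: {b0,b1} ∩ {b0,b1,b2,b4} ∩ {b0,b1,b3,b5} = {b0,b1}; idom=b1

Frontier:
  b1←b0: walk · to b0
  b1←b2: walk b2→b1 to b0
  b1←b3: walk b3→b1 to b0
  b3←b1: walk · to b1
  b3←b2: walk b2 to b1
  b6←b1: walk · to b1
  b6←b4: walk b4→b2 to b1
  b6←b5: walk b5→b3 to b1
  DF(b0)=∅
  DF(b1)={b1}
  DF(b2)={b1,b3,b6}
  DF(b3)={b1,b6}
  DF(b4)={b6}
  DF(b5)={b6}
  DF(b6)=∅

DF(b3) = ["b1", "b6"]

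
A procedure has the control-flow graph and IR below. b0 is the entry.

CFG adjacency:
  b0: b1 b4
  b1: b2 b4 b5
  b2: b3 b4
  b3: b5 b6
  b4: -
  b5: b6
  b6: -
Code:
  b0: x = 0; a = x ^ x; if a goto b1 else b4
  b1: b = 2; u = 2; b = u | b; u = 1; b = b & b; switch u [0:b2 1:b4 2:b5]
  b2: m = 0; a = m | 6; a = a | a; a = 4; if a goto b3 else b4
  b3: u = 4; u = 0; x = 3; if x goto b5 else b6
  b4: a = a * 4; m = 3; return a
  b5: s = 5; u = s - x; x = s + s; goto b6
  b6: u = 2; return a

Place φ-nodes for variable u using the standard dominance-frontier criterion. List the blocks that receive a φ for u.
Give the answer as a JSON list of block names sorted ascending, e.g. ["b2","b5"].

Answer: ["b4", "b5", "b6"]

Working:
idom tree: b1←b0 b2←b1 b3←b2 b4←b0 b5←b1 b6←b1
Dom∩ at merges:
  b4: preds {b0,b1,b2}: {b0} ∩ {b0,b1} ∩ {b0,b1,b2} = {b0}; idom=b0
  b5: preds {b1,b3}: {b0,b1} ∩ {b0,b1,b2,b3} = {b0,b1}; idom=b1
  b6: preds {b3,b5}: {b0,b1,b2,b3} ∩ {b0,b1,b5} = {b0,b1}; idom=b1

DF derivation:
  join b4 pred b0: · stop@b0
  join b4 pred b1: b1 stop@b0
  join b4 pred b2: b2→b1 stop@b0
  join b5 pred b1: · stop@b1
  join b5 pred b3: b3→b2 stop@b1
  join b6 pred b3: b3→b2 stop@b1
  join b6 pred b5: b5 stop@b1
  DF(b0)=∅
  DF(b1)={b4}
  DF(b2)={b4,b5,b6}
  DF(b3)={b5,b6}
  DF(b4)=∅
  DF(b5)={b6}
  DF(b6)=∅

φ for u: defs {b1,b3,b5,b6}
  DF⁺ = {b4,b5,b6}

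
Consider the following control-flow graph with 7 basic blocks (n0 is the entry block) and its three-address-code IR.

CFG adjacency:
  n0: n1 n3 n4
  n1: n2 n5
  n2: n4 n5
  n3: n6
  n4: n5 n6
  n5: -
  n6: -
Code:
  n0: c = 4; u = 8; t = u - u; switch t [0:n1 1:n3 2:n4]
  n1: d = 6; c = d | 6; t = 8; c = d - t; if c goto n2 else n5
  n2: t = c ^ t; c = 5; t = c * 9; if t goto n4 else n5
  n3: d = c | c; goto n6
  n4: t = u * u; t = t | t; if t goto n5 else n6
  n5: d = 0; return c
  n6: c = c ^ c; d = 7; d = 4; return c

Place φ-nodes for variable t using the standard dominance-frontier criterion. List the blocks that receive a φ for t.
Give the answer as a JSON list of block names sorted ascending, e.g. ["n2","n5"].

idom tree: n1←n0 n2←n1 n3←n0 n4←n0 n5←n0 n6←n0
Dom∩ at merges:
  n4: preds {n0,n2}: {n0} ∩ {n0,n1,n2} = {n0}; idom=n0
  n5: preds {n1,n2,n4}: {n0,n1} ∩ {n0,n1,n2} ∩ {n0,n4} = {n0}; idom=n0
  n6: preds {n3,n4}: {n0,n3} ∩ {n0,n4} = {n0}; idom=n0

DF walk-up:
  join n4 pred n0: · stop@n0
  join n4 pred n2: n2→n1 stop@n0
  join n5 pred n1: n1 stop@n0
  join n5 pred n2: n2→n1 stop@n0
  join n5 pred n4: n4 stop@n0
  join n6 pred n3: n3 stop@n0
  join n6 pred n4: n4 stop@n0
  DF(n0)=∅
  DF(n1)={n4,n5}
  DF(n2)={n4,n5}
  DF(n3)={n6}
  DF(n4)={n5,n6}
  DF(n5)=∅
  DF(n6)=∅

φ for t: defs {n0,n1,n2,n4}
  DF⁺ = {n4,n5,n6}

Answer: ["n4", "n5", "n6"]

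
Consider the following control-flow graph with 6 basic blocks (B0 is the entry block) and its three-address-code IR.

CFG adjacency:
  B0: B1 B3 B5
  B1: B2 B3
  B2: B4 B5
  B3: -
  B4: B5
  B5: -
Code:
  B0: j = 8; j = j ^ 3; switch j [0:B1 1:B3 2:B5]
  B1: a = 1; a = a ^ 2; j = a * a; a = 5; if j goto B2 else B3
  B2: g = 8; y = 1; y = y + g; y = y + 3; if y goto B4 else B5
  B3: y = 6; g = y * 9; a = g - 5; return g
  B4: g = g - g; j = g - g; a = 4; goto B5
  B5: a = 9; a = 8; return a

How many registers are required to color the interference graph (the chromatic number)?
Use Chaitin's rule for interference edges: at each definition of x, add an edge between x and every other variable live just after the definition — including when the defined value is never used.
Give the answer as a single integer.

Answer: 2

Working:
def/use:
  B0: {j} / ∅
  B1: {a,j} / ∅
  B2: {g,y} / ∅
  B3: {a,g,y} / ∅
  B4: {a,g,j} / {g}
  B5: {a} / ∅

Liveness:
  B0: in=∅ out=∅
  B1: in=∅ out=∅
  B2: in=∅ out={g}
  B3: in=∅ out=∅
  B4: in={g} out=∅
  B5: in=∅ out=∅

Interfere edges:
  a: {g,j}
  g: {a,y}
  j: {a}
  y: {g}

Registers:
  clique {a,g} ⇒ need ≥ 2
  2-colouring: c0={a,y}  c1={g,j}
  χ = 2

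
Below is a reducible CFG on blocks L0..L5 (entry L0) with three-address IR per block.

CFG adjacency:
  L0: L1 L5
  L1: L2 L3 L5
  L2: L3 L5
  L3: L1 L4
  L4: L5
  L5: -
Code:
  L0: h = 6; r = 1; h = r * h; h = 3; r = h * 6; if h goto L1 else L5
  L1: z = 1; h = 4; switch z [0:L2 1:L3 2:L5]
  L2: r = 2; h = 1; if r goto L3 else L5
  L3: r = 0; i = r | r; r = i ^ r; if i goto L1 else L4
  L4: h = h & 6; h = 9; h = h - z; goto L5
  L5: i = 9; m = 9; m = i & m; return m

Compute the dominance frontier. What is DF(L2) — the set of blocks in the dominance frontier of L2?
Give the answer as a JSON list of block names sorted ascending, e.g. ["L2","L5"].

Answer: ["L3", "L5"]

Working:
idom tree: L1←L0 L2←L1 L3←L1 L4←L3 L5←L0
Dom∩ at merges:
  L1: preds {L0,L3}: {L0} ∩ {L0,L1,L3} = {L0}; idom=L0
  L3: preds {L1,L2}: {L0,L1} ∩ {L0,L1,L2} = {L0,L1}; idom=L1
  L5: preds {L0,L1,L2,L4}: {L0} ∩ {L0,L1} ∩ {L0,L1,L2} ∩ {L0,L1,L3,L4} = {L0}; idom=L0

DF walk-up:
  L1←L0: walk · to L0
  L1←L3: walk L3→L1 to L0
  L3←L1: walk · to L1
  L3←L2: walk L2 to L1
  L5←L0: walk · to L0
  L5←L1: walk L1 to L0
  L5←L2: walk L2→L1 to L0
  L5←L4: walk L4→L3→L1 to L0
  L0 → ∅
  L1 → {L1,L5}
  L2 → {L3,L5}
  L3 → {L1,L5}
  L4 → {L5}
  L5 → ∅

DF(L2) = ["L3", "L5"]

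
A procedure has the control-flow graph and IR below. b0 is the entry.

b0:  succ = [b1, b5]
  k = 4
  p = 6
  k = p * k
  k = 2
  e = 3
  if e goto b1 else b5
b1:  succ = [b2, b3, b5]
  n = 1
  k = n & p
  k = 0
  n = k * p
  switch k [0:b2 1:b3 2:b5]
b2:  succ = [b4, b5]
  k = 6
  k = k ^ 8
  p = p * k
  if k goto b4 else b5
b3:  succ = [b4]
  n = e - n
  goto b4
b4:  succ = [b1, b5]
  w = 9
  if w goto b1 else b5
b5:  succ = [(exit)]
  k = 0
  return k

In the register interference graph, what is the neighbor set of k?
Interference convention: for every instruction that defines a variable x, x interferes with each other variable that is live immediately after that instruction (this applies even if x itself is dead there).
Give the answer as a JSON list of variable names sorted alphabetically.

Per-block:
  b0: {e,k,p} / ∅
  b1: {k,n} / {p}
  b2: {k,p} / {p}
  b3: {n} / {e,n}
  b4: {w} / ∅
  b5: {k} / ∅

Liveness:
  b0: in=∅ out={e,p}
  b1: in={e,p} out={e,n,p}
  b2: in={e,p} out={e,p}
  b3: in={e,n,p} out={e,p}
  b4: in={e,p} out={e,p}
  b5: in=∅ out=∅

Interference:
  e — {k,n,p,w}
  k — {e,n,p}
  n — {e,k,p}
  p — {e,k,n,w}
  w — {e,p}

N(k) = ["e", "n", "p"]

Answer: ["e", "n", "p"]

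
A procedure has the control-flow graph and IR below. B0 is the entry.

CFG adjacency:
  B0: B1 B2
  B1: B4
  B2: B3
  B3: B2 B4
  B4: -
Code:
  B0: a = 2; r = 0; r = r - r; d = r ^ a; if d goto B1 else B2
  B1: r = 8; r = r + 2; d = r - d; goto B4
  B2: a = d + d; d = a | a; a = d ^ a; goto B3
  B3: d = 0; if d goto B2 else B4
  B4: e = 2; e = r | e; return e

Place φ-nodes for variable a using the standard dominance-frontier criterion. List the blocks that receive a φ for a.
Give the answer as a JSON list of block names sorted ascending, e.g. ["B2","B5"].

idom tree: B1←B0 B2←B0 B3←B2 B4←B0
Join-block Dom:
  B2: preds {B0,B3}: {B0} ∩ {B0,B2,B3} = {B0}; idom=B0
  B4: preds {B1,B3}: {B0,B1} ∩ {B0,B2,B3} = {B0}; idom=B0

DF derivation:
  join B2 pred B0: · stop@B0
  join B2 pred B3: B3→B2 stop@B0
  join B4 pred B1: B1 stop@B0
  join B4 pred B3: B3→B2 stop@B0
  B0 → ∅
  B1 → {B4}
  B2 → {B2,B4}
  B3 → {B2,B4}
  B4 → ∅

φ for a: defs {B0,B2}
  DF⁺ = {B2,B4}

Answer: ["B2", "B4"]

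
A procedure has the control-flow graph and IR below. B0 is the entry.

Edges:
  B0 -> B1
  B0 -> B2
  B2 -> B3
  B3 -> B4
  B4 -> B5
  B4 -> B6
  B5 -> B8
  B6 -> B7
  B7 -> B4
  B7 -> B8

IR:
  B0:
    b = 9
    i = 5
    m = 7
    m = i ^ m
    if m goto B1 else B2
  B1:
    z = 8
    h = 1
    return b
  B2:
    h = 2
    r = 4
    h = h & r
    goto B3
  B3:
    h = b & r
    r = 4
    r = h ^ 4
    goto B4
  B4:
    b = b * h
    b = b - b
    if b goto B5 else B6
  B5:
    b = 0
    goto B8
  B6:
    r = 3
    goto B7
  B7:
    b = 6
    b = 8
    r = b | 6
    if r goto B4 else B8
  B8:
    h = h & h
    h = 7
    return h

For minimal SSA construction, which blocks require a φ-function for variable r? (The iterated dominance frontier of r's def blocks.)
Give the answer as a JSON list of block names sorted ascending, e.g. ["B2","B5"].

idom tree: B1←B0 B2←B0 B3←B2 B4←B3 B5←B4 B6←B4 B7←B6 B8←B4
Dom at joins:
  B4: preds {B3,B7}: {B0,B2,B3} ∩ {B0,B2,B3,B4,B6,B7} = {B0,B2,B3}; idom=B3
  B8: preds {B5,B7}: {B0,B2,B3,B4,B5} ∩ {B0,B2,B3,B4,B6,B7} = {B0,B2,B3,B4}; idom=B4

DF derivation:
  B4←B3: walk · to B3
  B4←B7: walk B7→B6→B4 to B3
  B8←B5: walk B5 to B4
  B8←B7: walk B7→B6 to B4
  B0 → ∅
  B1 → ∅
  B2 → ∅
  B3 → ∅
  B4 → {B4}
  B5 → {B8}
  B6 → {B4,B8}
  B7 → {B4,B8}
  B8 → ∅

φ for r: defs {B2,B3,B6,B7}
  DF⁺ = {B4,B8}

Answer: ["B4", "B8"]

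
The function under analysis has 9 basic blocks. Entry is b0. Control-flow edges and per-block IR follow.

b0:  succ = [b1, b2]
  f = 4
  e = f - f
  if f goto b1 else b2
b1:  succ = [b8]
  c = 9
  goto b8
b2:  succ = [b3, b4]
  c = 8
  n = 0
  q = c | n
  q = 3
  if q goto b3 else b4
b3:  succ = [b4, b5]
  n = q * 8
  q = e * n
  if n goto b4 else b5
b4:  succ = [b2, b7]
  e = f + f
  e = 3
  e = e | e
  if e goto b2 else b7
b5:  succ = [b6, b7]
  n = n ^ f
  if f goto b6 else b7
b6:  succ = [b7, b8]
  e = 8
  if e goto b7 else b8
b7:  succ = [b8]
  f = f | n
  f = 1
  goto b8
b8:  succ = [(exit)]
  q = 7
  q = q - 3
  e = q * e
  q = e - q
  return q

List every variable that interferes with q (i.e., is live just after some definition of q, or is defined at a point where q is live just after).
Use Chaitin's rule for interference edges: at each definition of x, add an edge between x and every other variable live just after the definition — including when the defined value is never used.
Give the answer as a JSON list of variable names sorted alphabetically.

Answer: ["e", "f", "n"]

Derivation:
Per-block:
  b0: {e,f} / ∅
  b1: {c} / ∅
  b2: {c,n,q} / ∅
  b3: {n,q} / {e,q}
  b4: {e} / {f}
  b5: {n} / {f,n}
  b6: {e} / ∅
  b7: {f} / {f,n}
  b8: {e,q} / {e}

Live sets:
  b0: in=∅ out={e,f}
  b1: in={e} out={e}
  b2: in={e,f} out={e,f,n,q}
  b3: in={e,f,q} out={e,f,n}
  b4: in={f,n} out={e,f,n}
  b5: in={e,f,n} out={e,f,n}
  b6: in={f,n} out={e,f,n}
  b7: in={e,f,n} out={e}
  b8: in={e} out=∅

Conflict graph:
  c↔{e,f,n}
  e↔{c,f,n,q}
  f↔{c,e,n,q}
  n↔{c,e,f,q}
  q↔{e,f,n}

N(q) = ["e", "f", "n"]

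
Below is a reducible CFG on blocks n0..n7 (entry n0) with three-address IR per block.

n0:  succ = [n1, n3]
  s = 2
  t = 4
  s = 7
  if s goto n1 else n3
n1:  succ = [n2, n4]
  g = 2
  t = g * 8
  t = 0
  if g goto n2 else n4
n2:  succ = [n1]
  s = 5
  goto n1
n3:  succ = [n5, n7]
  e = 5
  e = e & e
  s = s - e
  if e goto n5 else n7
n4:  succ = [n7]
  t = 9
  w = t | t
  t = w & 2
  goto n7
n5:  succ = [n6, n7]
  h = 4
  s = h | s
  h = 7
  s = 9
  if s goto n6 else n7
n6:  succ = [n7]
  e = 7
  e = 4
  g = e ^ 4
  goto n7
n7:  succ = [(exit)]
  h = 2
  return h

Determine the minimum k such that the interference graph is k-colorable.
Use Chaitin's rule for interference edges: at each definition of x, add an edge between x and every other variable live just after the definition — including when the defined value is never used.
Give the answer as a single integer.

def/use:
  n0 def {s,t} use ∅
  n1 def {g,t} use ∅
  n2 def {s} use ∅
  n3 def {e,s} use {s}
  n4 def {t,w} use ∅
  n5 def {h,s} use {s}
  n6 def {e,g} use ∅
  n7 def {h} use ∅

Live sets:
  live n0: ∅→{s}
  live n1: ∅→∅
  live n2: ∅→∅
  live n3: {s}→{s}
  live n4: ∅→∅
  live n5: {s}→∅
  live n6: ∅→∅
  live n7: ∅→∅

Interference:
  e↔{s}
  g↔{t}
  h↔{s}
  s↔{e,h}
  t↔{g}
  w↔∅

Colouring:
  lower bound: {e,s} mutually conflict ⇒ χ ≥ 2
  assign e→c1 g→c0 h→c1 s→c0 t→c1 w→c0 — no edge inside a register ⇒ χ ≤ 2
  χ = 2

Answer: 2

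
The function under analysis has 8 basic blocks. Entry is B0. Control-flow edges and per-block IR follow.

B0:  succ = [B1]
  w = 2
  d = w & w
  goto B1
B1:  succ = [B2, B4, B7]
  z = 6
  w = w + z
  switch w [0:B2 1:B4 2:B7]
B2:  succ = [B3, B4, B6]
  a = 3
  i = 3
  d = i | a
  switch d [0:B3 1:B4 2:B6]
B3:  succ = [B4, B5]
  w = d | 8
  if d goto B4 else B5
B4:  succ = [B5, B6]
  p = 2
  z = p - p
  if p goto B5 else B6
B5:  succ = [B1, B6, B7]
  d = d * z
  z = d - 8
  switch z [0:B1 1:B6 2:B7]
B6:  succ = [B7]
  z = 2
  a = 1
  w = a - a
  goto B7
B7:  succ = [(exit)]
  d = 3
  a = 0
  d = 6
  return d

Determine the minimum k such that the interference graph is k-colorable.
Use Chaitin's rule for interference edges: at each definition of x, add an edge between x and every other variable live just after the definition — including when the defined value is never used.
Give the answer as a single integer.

Answer: 4

Working:
Per-block:
  B0 def {d,w} use ∅
  B1 def {w,z} use {w}
  B2 def {a,d,i} use ∅
  B3 def {w} use {d}
  B4 def {p,z} use ∅
  B5 def {d,z} use {d,z}
  B6 def {a,w,z} use ∅
  B7 def {a,d} use ∅

Liveness:
  live B0: ∅→{d,w}
  live B1: {d,w}→{d,w,z}
  live B2: {w,z}→{d,w,z}
  live B3: {d,z}→{d,w,z}
  live B4: {d,w}→{d,w,z}
  live B5: {d,w,z}→{d,w}
  live B6: ∅→∅
  live B7: ∅→∅

Interference:
  a — {i,w,z}
  d — {p,w,z}
  i — {a,w,z}
  p — {d,w,z}
  w — {a,d,i,p,z}
  z — {a,d,i,p,w}

Registers:
  {a,i,w,z} pairwise interfere (4-clique) ⇒ χ ≥ 4
  assign a→R2 d→R2 i→R3 p→R3 w→R0 z→R1 — no edge inside a register ⇒ χ ≤ 4
  χ = 4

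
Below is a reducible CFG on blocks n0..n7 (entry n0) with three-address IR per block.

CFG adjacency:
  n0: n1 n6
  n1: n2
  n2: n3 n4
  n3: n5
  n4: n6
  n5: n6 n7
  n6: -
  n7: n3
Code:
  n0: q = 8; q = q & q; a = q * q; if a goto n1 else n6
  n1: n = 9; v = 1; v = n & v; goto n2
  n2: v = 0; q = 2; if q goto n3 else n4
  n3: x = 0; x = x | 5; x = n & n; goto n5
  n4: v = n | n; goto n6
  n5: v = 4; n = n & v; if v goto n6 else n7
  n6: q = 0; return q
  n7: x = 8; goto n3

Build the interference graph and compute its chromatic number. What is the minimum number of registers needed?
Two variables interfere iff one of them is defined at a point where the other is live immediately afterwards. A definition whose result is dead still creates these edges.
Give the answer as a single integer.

Answer: 2

Derivation:
Per-block:
  n0: def={a,q} ue=∅
  n1: def={n,v} ue=∅
  n2: def={q,v} ue=∅
  n3: def={x} ue={n}
  n4: def={v} ue={n}
  n5: def={n,v} ue={n}
  n6: def={q} ue=∅
  n7: def={x} ue=∅

Live sets:
  n0 li=∅ lo=∅
  n1 li=∅ lo={n}
  n2 li={n} lo={n}
  n3 li={n} lo={n}
  n4 li={n} lo=∅
  n5 li={n} lo={n}
  n6 li=∅ lo=∅
  n7 li={n} lo={n}

Interference:
  a: ∅
  n: {q,v,x}
  q: {n}
  v: {n}
  x: {n}

Colouring:
  lower bound: {n,q} mutually conflict ⇒ χ ≥ 2
  assign a→c0 n→c0 q→c1 v→c1 x→c1 — no edge inside a register ⇒ χ ≤ 2
  χ = 2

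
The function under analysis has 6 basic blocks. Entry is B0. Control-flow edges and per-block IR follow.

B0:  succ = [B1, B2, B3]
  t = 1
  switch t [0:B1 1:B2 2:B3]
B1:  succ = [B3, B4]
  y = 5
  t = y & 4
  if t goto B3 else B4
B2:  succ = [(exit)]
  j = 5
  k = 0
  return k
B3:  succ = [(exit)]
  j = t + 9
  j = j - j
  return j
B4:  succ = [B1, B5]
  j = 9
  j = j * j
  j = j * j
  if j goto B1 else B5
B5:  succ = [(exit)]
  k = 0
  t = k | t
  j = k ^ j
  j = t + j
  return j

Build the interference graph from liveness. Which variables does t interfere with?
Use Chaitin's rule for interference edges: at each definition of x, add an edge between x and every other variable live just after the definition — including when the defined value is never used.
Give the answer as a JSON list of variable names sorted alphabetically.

Answer: ["j", "k"]

Derivation:
Block summaries:
  B0 def {t} use ∅
  B1 def {t,y} use ∅
  B2 def {j,k} use ∅
  B3 def {j} use {t}
  B4 def {j} use ∅
  B5 def {j,k,t} use {j,t}

Backward fixpoint:
  live B0: ∅→{t}
  live B1: ∅→{t}
  live B2: ∅→∅
  live B3: {t}→∅
  live B4: {t}→{j,t}
  live B5: {j,t}→∅

Interfere edges:
  j — {k,t}
  k — {j,t}
  t — {j,k}
  y — ∅

N(t) = ["j", "k"]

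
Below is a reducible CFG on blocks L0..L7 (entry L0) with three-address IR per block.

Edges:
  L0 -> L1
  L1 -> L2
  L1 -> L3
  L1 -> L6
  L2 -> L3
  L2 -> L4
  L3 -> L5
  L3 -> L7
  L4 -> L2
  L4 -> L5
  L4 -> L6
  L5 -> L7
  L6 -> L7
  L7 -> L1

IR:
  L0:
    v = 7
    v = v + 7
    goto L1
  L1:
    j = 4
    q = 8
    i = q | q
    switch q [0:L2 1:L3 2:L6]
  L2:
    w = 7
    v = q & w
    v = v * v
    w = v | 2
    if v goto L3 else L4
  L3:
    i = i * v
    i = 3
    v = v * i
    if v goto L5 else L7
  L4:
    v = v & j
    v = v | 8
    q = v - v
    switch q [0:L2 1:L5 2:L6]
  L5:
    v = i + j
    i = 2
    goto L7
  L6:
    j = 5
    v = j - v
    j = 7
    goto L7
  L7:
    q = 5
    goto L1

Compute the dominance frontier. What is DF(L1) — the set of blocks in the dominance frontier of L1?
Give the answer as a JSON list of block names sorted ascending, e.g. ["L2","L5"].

Answer: ["L1"]

Working:
idom tree: L1←L0 L2←L1 L3←L1 L4←L2 L5←L1 L6←L1 L7←L1
Join-block Dom:
  L1: preds {L0,L7}: {L0} ∩ {L0,L1,L7} = {L0}; idom=L0
  L2: preds {L1,L4}: {L0,L1} ∩ {L0,L1,L2,L4} = {L0,L1}; idom=L1
  L3: preds {L1,L2}: {L0,L1} ∩ {L0,L1,L2} = {L0,L1}; idom=L1
  L5: preds {L3,L4}: {L0,L1,L3} ∩ {L0,L1,L2,L4} = {L0,L1}; idom=L1
  L6: preds {L1,L4}: {L0,L1} ∩ {L0,L1,L2,L4} = {L0,L1}; idom=L1
  L7: preds {L3,L5,L6}: {L0,L1,L3} ∩ {L0,L1,L5} ∩ {L0,L1,L6} = {L0,L1}; idom=L1

DF derivation:
  join L1 pred L0: · stop@L0
  join L1 pred L7: L7→L1 stop@L0
  join L2 pred L1: · stop@L1
  join L2 pred L4: L4→L2 stop@L1
  join L3 pred L1: · stop@L1
  join L3 pred L2: L2 stop@L1
  join L5 pred L3: L3 stop@L1
  join L5 pred L4: L4→L2 stop@L1
  join L6 pred L1: · stop@L1
  join L6 pred L4: L4→L2 stop@L1
  join L7 pred L3: L3 stop@L1
  join L7 pred L5: L5 stop@L1
  join L7 pred L6: L6 stop@L1
  DF(L0)=∅
  DF(L1)={L1}
  DF(L2)={L2,L3,L5,L6}
  DF(L3)={L5,L7}
  DF(L4)={L2,L5,L6}
  DF(L5)={L7}
  DF(L6)={L7}
  DF(L7)={L1}

DF(L1) = ["L1"]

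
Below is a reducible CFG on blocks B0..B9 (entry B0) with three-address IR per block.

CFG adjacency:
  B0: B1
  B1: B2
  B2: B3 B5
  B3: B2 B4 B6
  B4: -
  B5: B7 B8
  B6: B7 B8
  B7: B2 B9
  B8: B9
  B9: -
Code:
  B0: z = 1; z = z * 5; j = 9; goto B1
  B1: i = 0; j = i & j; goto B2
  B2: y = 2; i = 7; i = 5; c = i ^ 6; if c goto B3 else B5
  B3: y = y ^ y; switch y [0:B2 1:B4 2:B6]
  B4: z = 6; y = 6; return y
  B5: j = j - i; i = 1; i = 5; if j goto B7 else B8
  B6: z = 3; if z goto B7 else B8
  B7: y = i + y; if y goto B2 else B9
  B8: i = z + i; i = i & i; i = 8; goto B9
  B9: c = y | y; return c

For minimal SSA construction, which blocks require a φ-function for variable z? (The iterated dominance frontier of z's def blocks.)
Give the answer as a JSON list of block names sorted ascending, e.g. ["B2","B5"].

idom tree: B1←B0 B2←B1 B3←B2 B4←B3 B5←B2 B6←B3 B7←B2 B8←B2 B9←B2
Dom∩ at merges:
  B2: preds {B1,B3,B7}: {B0,B1} ∩ {B0,B1,B2,B3} ∩ {B0,B1,B2,B7} = {B0,B1}; idom=B1
  B7: preds {B5,B6}: {B0,B1,B2,B5} ∩ {B0,B1,B2,B3,B6} = {B0,B1,B2}; idom=B2
  B8: preds {B5,B6}: {B0,B1,B2,B5} ∩ {B0,B1,B2,B3,B6} = {B0,B1,B2}; idom=B2
  B9: preds {B7,B8}: {B0,B1,B2,B7} ∩ {B0,B1,B2,B8} = {B0,B1,B2}; idom=B2

DF walk-up:
  B2←B1: walk · to B1
  B2←B3: walk B3→B2 to B1
  B2←B7: walk B7→B2 to B1
  B7←B5: walk B5 to B2
  B7←B6: walk B6→B3 to B2
  B8←B5: walk B5 to B2
  B8←B6: walk B6→B3 to B2
  B9←B7: walk B7 to B2
  B9←B8: walk B8 to B2
  B0 → ∅
  B1 → ∅
  B2 → {B2}
  B3 → {B2,B7,B8}
  B4 → ∅
  B5 → {B7,B8}
  B6 → {B7,B8}
  B7 → {B2,B9}
  B8 → {B9}
  B9 → ∅

φ for z: defs {B0,B4,B6}
  DF⁺ = {B2,B7,B8,B9}

Answer: ["B2", "B7", "B8", "B9"]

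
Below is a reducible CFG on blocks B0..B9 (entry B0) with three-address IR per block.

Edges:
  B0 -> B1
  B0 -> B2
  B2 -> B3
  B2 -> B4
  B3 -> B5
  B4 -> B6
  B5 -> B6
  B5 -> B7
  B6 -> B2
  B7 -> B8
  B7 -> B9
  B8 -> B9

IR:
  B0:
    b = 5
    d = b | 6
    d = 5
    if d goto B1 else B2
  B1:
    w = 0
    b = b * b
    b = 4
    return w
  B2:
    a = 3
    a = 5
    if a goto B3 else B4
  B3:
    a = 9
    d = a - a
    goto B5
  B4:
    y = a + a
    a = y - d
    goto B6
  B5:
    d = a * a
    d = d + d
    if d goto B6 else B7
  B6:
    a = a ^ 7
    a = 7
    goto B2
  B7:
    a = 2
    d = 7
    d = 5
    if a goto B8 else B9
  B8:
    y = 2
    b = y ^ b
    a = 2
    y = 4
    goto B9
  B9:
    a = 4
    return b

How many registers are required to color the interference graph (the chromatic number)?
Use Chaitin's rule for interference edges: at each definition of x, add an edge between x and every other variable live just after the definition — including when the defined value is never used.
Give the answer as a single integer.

Answer: 3

Analysis:
Per-block:
  B0: {b,d} / ∅
  B1: {b,w} / {b}
  B2: {a} / ∅
  B3: {a,d} / ∅
  B4: {a,y} / {a,d}
  B5: {d} / {a}
  B6: {a} / {a}
  B7: {a,d} / ∅
  B8: {a,b,y} / {b}
  B9: {a} / {b}

Liveness:
  B0: in=∅ out={b,d}
  B1: in={b} out=∅
  B2: in={b,d} out={a,b,d}
  B3: in={b} out={a,b}
  B4: in={a,b,d} out={a,b,d}
  B5: in={a,b} out={a,b,d}
  B6: in={a,b,d} out={b,d}
  B7: in={b} out={b}
  B8: in={b} out={b}
  B9: in={b} out=∅

Conflict graph:
  a↔{b,d}
  b↔{a,d,w,y}
  d↔{a,b,y}
  w↔{b}
  y↔{b,d}

Chromatic number:
  lower bound: {a,b,d} mutually conflict ⇒ χ ≥ 3
  assign a→R2 b→R0 d→R1 w→R1 y→R2 — no edge inside a register ⇒ χ ≤ 3
  χ = 3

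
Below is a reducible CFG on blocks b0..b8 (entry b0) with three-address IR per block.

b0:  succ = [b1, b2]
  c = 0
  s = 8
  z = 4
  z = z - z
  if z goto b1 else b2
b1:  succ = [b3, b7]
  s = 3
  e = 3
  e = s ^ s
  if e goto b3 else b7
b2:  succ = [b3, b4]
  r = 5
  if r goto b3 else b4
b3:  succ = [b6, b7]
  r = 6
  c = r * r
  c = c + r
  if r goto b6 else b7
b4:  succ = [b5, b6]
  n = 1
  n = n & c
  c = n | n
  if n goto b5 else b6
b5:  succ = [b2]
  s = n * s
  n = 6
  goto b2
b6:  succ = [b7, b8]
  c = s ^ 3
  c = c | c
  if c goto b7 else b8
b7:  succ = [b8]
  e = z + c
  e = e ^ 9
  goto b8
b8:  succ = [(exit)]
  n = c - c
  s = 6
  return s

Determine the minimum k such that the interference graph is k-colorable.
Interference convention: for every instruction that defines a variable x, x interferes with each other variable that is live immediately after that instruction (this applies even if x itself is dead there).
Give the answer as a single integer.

Answer: 4

Derivation:
def/use:
  b0 def {c,s,z} use ∅
  b1 def {e,s} use ∅
  b2 def {r} use ∅
  b3 def {c,r} use ∅
  b4 def {c,n} use {c}
  b5 def {n,s} use {n,s}
  b6 def {c} use {s}
  b7 def {e} use {c,z}
  b8 def {n,s} use {c}

Backward fixpoint:
  live b0: ∅→{c,s,z}
  live b1: {c,z}→{c,s,z}
  live b2: {c,s,z}→{c,s,z}
  live b3: {s,z}→{c,s,z}
  live b4: {c,s,z}→{c,n,s,z}
  live b5: {c,n,s,z}→{c,s,z}
  live b6: {s,z}→{c,z}
  live b7: {c,z}→{c}
  live b8: {c}→∅

Interfere edges:
  c: {e,n,r,s,z}
  e: {c,s,z}
  n: {c,s,z}
  r: {c,s,z}
  s: {c,e,n,r,z}
  z: {c,e,n,r,s}

Chromatic number:
  {c,e,s,z} pairwise interfere (4-clique) ⇒ χ ≥ 4
  4-colouring: R0={c}  R1={s}  R2={z}  R3={e,n,r}
  χ = 4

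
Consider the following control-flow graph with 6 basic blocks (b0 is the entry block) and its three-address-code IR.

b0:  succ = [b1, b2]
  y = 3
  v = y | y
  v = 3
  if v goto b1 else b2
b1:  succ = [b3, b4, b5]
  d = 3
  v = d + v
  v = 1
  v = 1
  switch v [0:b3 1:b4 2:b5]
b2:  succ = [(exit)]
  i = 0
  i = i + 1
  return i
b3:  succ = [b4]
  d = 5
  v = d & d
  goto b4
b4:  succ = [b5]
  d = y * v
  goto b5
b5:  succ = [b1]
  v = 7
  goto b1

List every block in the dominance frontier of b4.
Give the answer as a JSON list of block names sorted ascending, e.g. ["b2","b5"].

idom tree: b1←b0 b2←b0 b3←b1 b4←b1 b5←b1
Dom at joins:
  b1: preds {b0,b5}: {b0} ∩ {b0,b1,b5} = {b0}; idom=b0
  b4: preds {b1,b3}: {b0,b1} ∩ {b0,b1,b3} = {b0,b1}; idom=b1
  b5: preds {b1,b4}: {b0,b1} ∩ {b0,b1,b4} = {b0,b1}; idom=b1

DF walk-up:
  b1←b0: walk · to b0
  b1←b5: walk b5→b1 to b0
  b4←b1: walk · to b1
  b4←b3: walk b3 to b1
  b5←b1: walk · to b1
  b5←b4: walk b4 to b1
  b0 → ∅
  b1 → {b1}
  b2 → ∅
  b3 → {b4}
  b4 → {b5}
  b5 → {b1}

DF(b4) = ["b5"]

Answer: ["b5"]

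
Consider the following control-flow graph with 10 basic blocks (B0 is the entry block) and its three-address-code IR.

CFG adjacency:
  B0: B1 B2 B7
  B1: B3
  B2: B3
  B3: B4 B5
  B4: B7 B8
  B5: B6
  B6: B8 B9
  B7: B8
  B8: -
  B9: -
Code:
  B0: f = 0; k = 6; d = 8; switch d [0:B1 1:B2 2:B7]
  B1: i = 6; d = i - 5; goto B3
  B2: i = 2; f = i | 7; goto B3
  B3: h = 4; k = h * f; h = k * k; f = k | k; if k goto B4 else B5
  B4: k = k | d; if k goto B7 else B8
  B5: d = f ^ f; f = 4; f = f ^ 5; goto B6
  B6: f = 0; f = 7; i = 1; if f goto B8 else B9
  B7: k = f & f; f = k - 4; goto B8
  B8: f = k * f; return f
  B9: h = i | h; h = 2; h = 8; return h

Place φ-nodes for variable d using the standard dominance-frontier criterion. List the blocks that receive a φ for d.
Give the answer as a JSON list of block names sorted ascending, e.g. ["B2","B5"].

Answer: ["B3", "B7", "B8"]

Derivation:
idom tree: B1←B0 B2←B0 B3←B0 B4←B3 B5←B3 B6←B5 B7←B0 B8←B0 B9←B6
Dom∩ at merges:
  B3: preds {B1,B2}: {B0,B1} ∩ {B0,B2} = {B0}; idom=B0
  B7: preds {B0,B4}: {B0} ∩ {B0,B3,B4} = {B0}; idom=B0
  B8: preds {B4,B6,B7}: {B0,B3,B4} ∩ {B0,B3,B5,B6} ∩ {B0,B7} = {B0}; idom=B0

DF derivation:
  join B3 pred B1: B1 stop@B0
  join B3 pred B2: B2 stop@B0
  join B7 pred B0: · stop@B0
  join B7 pred B4: B4→B3 stop@B0
  join B8 pred B4: B4→B3 stop@B0
  join B8 pred B6: B6→B5→B3 stop@B0
  join B8 pred B7: B7 stop@B0
  B0 → ∅
  B1 → {B3}
  B2 → {B3}
  B3 → {B7,B8}
  B4 → {B7,B8}
  B5 → {B8}
  B6 → {B8}
  B7 → {B8}
  B8 → ∅
  B9 → ∅

φ for d: defs {B0,B1,B5}
  DF⁺ = {B3,B7,B8}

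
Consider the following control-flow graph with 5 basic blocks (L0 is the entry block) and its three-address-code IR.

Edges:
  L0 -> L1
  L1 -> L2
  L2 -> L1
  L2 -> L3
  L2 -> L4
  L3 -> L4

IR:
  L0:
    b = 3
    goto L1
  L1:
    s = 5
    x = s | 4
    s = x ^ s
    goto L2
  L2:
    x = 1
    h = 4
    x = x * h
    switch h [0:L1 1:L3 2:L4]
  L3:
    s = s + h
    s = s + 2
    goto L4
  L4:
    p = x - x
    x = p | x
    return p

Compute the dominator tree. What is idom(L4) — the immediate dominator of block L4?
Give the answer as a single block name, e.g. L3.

Answer: L2

Analysis:
idom tree: L1←L0 L2←L1 L3←L2 L4←L2
Join-block Dom:
  L1: preds {L0,L2}: {L0} ∩ {L0,L1,L2} = {L0}; idom=L0
  L4: preds {L2,L3}: {L0,L1,L2} ∩ {L0,L1,L2,L3} = {L0,L1,L2}; idom=L2

idom(L4) = L2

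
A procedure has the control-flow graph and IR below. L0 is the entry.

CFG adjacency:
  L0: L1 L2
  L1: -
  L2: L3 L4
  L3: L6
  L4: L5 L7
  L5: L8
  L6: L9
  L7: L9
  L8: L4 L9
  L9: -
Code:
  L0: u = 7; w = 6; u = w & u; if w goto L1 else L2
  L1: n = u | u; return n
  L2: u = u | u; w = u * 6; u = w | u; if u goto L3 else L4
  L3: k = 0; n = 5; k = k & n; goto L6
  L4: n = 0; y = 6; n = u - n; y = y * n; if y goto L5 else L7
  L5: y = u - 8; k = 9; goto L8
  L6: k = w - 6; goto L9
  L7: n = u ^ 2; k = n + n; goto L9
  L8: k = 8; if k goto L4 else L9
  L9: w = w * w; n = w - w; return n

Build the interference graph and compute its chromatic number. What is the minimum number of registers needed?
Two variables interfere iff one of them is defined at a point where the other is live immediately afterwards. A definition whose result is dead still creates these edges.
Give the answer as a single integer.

Per-block:
  L0: def={u,w} ue=∅
  L1: def={n} ue={u}
  L2: def={u,w} ue={u}
  L3: def={k,n} ue=∅
  L4: def={n,y} ue={u}
  L5: def={k,y} ue={u}
  L6: def={k} ue={w}
  L7: def={k,n} ue={u}
  L8: def={k} ue=∅
  L9: def={n,w} ue={w}

Liveness:
  L0 li=∅ lo={u}
  L1 li={u} lo=∅
  L2 li={u} lo={u,w}
  L3 li={w} lo={w}
  L4 li={u,w} lo={u,w}
  L5 li={u,w} lo={u,w}
  L6 li={w} lo={w}
  L7 li={u,w} lo={w}
  L8 li={u,w} lo={u,w}
  L9 li={w} lo=∅

Interfere edges:
  k: {n,u,w}
  n: {k,u,w,y}
  u: {k,n,w,y}
  w: {k,n,u,y}
  y: {n,u,w}

Chromatic number:
  lower bound: {k,n,u,w} mutually conflict ⇒ χ ≥ 4
  4-colouring: R0={n}  R1={u}  R2={w}  R3={k,y}
  χ = 4

Answer: 4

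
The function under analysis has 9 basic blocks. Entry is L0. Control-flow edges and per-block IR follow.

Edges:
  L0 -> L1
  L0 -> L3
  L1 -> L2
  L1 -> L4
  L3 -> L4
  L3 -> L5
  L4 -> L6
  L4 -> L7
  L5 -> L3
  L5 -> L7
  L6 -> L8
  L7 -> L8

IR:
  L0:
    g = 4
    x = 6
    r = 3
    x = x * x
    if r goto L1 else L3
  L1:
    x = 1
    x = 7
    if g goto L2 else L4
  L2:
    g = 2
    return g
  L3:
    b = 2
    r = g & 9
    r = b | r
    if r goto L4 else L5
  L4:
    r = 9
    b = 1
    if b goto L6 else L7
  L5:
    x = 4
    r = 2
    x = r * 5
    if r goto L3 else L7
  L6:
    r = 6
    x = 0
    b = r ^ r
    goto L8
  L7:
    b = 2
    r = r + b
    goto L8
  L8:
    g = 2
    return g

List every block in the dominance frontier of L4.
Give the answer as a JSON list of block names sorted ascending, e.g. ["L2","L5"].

Answer: ["L7", "L8"]

Working:
idom tree: L1←L0 L2←L1 L3←L0 L4←L0 L5←L3 L6←L4 L7←L0 L8←L0
Dom∩ at merges:
  L3: preds {L0,L5}: {L0} ∩ {L0,L3,L5} = {L0}; idom=L0
  L4: preds {L1,L3}: {L0,L1} ∩ {L0,L3} = {L0}; idom=L0
  L7: preds {L4,L5}: {L0,L4} ∩ {L0,L3,L5} = {L0}; idom=L0
  L8: preds {L6,L7}: {L0,L4,L6} ∩ {L0,L7} = {L0}; idom=L0

DF walk-up:
  join L3 pred L0: · stop@L0
  join L3 pred L5: L5→L3 stop@L0
  join L4 pred L1: L1 stop@L0
  join L4 pred L3: L3 stop@L0
  join L7 pred L4: L4 stop@L0
  join L7 pred L5: L5→L3 stop@L0
  join L8 pred L6: L6→L4 stop@L0
  join L8 pred L7: L7 stop@L0
  DF(L0)=∅
  DF(L1)={L4}
  DF(L2)=∅
  DF(L3)={L3,L4,L7}
  DF(L4)={L7,L8}
  DF(L5)={L3,L7}
  DF(L6)={L8}
  DF(L7)={L8}
  DF(L8)=∅

DF(L4) = ["L7", "L8"]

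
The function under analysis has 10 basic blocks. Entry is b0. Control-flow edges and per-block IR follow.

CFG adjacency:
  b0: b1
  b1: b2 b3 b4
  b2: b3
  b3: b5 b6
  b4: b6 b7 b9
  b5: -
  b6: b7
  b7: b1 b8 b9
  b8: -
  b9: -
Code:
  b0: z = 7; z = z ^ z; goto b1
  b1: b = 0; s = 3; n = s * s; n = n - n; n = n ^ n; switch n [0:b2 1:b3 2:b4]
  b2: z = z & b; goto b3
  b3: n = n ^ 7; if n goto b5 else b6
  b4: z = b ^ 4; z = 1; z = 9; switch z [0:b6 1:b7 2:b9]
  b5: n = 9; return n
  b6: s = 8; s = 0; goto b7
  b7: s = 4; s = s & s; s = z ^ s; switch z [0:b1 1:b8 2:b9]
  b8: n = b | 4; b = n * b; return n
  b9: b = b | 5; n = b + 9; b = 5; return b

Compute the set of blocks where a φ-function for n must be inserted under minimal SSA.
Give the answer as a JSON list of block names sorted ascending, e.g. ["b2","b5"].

Answer: ["b1", "b6", "b7", "b9"]

Analysis:
idom tree: b1←b0 b2←b1 b3←b1 b4←b1 b5←b3 b6←b1 b7←b1 b8←b7 b9←b1
Dom at joins:
  b1: preds {b0,b7}: {b0} ∩ {b0,b1,b7} = {b0}; idom=b0
  b3: preds {b1,b2}: {b0,b1} ∩ {b0,b1,b2} = {b0,b1}; idom=b1
  b6: preds {b3,b4}: {b0,b1,b3} ∩ {b0,b1,b4} = {b0,b1}; idom=b1
  b7: preds {b4,b6}: {b0,b1,b4} ∩ {b0,b1,b6} = {b0,b1}; idom=b1
  b9: preds {b4,b7}: {b0,b1,b4} ∩ {b0,b1,b7} = {b0,b1}; idom=b1

DF derivation:
  b1←b0: walk · to b0
  b1←b7: walk b7→b1 to b0
  b3←b1: walk · to b1
  b3←b2: walk b2 to b1
  b6←b3: walk b3 to b1
  b6←b4: walk b4 to b1
  b7←b4: walk b4 to b1
  b7←b6: walk b6 to b1
  b9←b4: walk b4 to b1
  b9←b7: walk b7 to b1
  b0: DF=∅
  b1: DF={b1}
  b2: DF={b3}
  b3: DF={b6}
  b4: DF={b6,b7,b9}
  b5: DF=∅
  b6: DF={b7}
  b7: DF={b1,b9}
  b8: DF=∅
  b9: DF=∅

φ for n: defs {b1,b3,b5,b8,b9}
  DF⁺ = {b1,b6,b7,b9}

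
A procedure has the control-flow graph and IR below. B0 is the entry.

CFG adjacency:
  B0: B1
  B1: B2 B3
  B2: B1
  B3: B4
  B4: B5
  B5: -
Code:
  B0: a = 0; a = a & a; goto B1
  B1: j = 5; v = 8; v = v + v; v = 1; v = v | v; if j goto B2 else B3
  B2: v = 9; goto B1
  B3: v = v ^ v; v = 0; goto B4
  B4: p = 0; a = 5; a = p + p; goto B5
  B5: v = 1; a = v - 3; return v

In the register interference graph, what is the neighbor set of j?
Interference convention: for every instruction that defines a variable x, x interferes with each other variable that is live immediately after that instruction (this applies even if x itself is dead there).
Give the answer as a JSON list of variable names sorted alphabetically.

Answer: ["v"]

Working:
Per-block:
  B0: def={a} ue=∅
  B1: def={j,v} ue=∅
  B2: def={v} ue=∅
  B3: def={v} ue={v}
  B4: def={a,p} ue=∅
  B5: def={a,v} ue=∅

Live sets:
  live B0: ∅→∅
  live B1: ∅→{v}
  live B2: ∅→∅
  live B3: {v}→∅
  live B4: ∅→∅
  live B5: ∅→∅

Interference:
  a: {p,v}
  j: {v}
  p: {a}
  v: {a,j}

N(j) = ["v"]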